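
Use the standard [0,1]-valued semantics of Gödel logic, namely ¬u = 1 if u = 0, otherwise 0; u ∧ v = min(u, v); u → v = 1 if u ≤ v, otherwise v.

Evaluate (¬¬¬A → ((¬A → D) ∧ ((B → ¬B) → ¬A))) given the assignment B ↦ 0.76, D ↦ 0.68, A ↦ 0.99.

1.00

¬A: Gödel ¬ of 0.99 = 0 (operand ≠ 0)
¬¬A: Gödel ¬ of 0 = 1 (operand is 0)
¬¬¬A: Gödel ¬ of 1 = 0 (operand ≠ 0)
¬A: Gödel ¬ of 0.99 = 0 (operand ≠ 0)
(¬A → D): 0 ≤ 0.68, so result = 1
¬B: Gödel ¬ of 0.76 = 0 (operand ≠ 0)
(B → ¬B): 0.76 > 0, so result = 0
¬A: Gödel ¬ of 0.99 = 0 (operand ≠ 0)
((B → ¬B) → ¬A): 0 ≤ 0, so result = 1
((¬A → D) ∧ ((B → ¬B) → ¬A)) = min(1, 1) = 1
(¬¬¬A → ((¬A → D) ∧ ((B → ¬B) → ¬A))): 0 ≤ 1, so result = 1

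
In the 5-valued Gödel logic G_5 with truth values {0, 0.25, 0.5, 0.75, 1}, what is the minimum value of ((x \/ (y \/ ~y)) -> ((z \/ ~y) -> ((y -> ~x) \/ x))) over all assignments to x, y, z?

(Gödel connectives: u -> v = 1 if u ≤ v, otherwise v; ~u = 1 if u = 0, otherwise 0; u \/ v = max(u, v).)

0.25

The minimum is attained at x = 0.25, y = 0.5, z = 0.5:
  ~y: Gödel ¬ of 0.5 = 0 (operand ≠ 0)
  (y \/ ~y) = max(0.5, 0) = 0.5
  (x \/ (y \/ ~y)) = max(0.25, 0.5) = 0.5
  ~y: Gödel ¬ of 0.5 = 0 (operand ≠ 0)
  (z \/ ~y) = max(0.5, 0) = 0.5
  ~x: Gödel ¬ of 0.25 = 0 (operand ≠ 0)
  (y -> ~x): 0.5 > 0, so result = 0
  ((y -> ~x) \/ x) = max(0, 0.25) = 0.25
  ((z \/ ~y) -> ((y -> ~x) \/ x)): 0.5 > 0.25, so result = 0.25
  ((x \/ (y \/ ~y)) -> ((z \/ ~y) -> ((y -> ~x) \/ x))): 0.5 > 0.25, so result = 0.25
Checking all 125 assignments confirms none give a value below 0.25.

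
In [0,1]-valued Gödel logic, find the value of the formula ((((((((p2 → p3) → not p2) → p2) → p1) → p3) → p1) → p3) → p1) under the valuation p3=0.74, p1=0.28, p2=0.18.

0.28

(p2 → p3): 0.18 ≤ 0.74, so result = 1
not p2: Gödel ¬ of 0.18 = 0 (operand ≠ 0)
((p2 → p3) → not p2): 1 > 0, so result = 0
(((p2 → p3) → not p2) → p2): 0 ≤ 0.18, so result = 1
((((p2 → p3) → not p2) → p2) → p1): 1 > 0.28, so result = 0.28
(((((p2 → p3) → not p2) → p2) → p1) → p3): 0.28 ≤ 0.74, so result = 1
((((((p2 → p3) → not p2) → p2) → p1) → p3) → p1): 1 > 0.28, so result = 0.28
(((((((p2 → p3) → not p2) → p2) → p1) → p3) → p1) → p3): 0.28 ≤ 0.74, so result = 1
((((((((p2 → p3) → not p2) → p2) → p1) → p3) → p1) → p3) → p1): 1 > 0.28, so result = 0.28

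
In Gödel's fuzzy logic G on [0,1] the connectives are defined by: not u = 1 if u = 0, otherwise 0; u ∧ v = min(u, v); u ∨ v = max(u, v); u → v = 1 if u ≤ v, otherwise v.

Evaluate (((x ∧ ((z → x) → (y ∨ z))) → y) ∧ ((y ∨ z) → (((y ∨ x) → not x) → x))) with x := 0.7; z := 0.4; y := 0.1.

0.10

(z → x): 0.4 ≤ 0.7, so result = 1
(y ∨ z) = max(0.1, 0.4) = 0.4
((z → x) → (y ∨ z)): 1 > 0.4, so result = 0.4
(x ∧ ((z → x) → (y ∨ z))) = min(0.7, 0.4) = 0.4
((x ∧ ((z → x) → (y ∨ z))) → y): 0.4 > 0.1, so result = 0.1
(y ∨ z) = max(0.1, 0.4) = 0.4
(y ∨ x) = max(0.1, 0.7) = 0.7
not x: Gödel ¬ of 0.7 = 0 (operand ≠ 0)
((y ∨ x) → not x): 0.7 > 0, so result = 0
(((y ∨ x) → not x) → x): 0 ≤ 0.7, so result = 1
((y ∨ z) → (((y ∨ x) → not x) → x)): 0.4 ≤ 1, so result = 1
(((x ∧ ((z → x) → (y ∨ z))) → y) ∧ ((y ∨ z) → (((y ∨ x) → not x) → x))) = min(0.1, 1) = 0.1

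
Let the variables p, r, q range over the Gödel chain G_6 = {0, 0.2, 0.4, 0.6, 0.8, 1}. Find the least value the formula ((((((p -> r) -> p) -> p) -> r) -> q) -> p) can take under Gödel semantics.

The minimum is attained at p = 0, r = 0, q = 0:
  (p -> r): 0 ≤ 0, so result = 1
  ((p -> r) -> p): 1 > 0, so result = 0
  (((p -> r) -> p) -> p): 0 ≤ 0, so result = 1
  ((((p -> r) -> p) -> p) -> r): 1 > 0, so result = 0
  (((((p -> r) -> p) -> p) -> r) -> q): 0 ≤ 0, so result = 1
  ((((((p -> r) -> p) -> p) -> r) -> q) -> p): 1 > 0, so result = 0
Checking all 216 assignments confirms none give a value below 0.00.

0.00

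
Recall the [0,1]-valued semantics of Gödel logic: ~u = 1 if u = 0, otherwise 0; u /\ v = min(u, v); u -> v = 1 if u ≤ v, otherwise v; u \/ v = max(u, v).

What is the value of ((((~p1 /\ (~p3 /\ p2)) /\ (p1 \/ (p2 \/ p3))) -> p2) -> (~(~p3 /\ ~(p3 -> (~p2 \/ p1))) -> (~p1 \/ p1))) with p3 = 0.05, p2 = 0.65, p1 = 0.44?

~p1: Gödel ¬ of 0.44 = 0 (operand ≠ 0)
~p3: Gödel ¬ of 0.05 = 0 (operand ≠ 0)
(~p3 /\ p2) = min(0, 0.65) = 0
(~p1 /\ (~p3 /\ p2)) = min(0, 0) = 0
(p2 \/ p3) = max(0.65, 0.05) = 0.65
(p1 \/ (p2 \/ p3)) = max(0.44, 0.65) = 0.65
((~p1 /\ (~p3 /\ p2)) /\ (p1 \/ (p2 \/ p3))) = min(0, 0.65) = 0
(((~p1 /\ (~p3 /\ p2)) /\ (p1 \/ (p2 \/ p3))) -> p2): 0 ≤ 0.65, so result = 1
~p3: Gödel ¬ of 0.05 = 0 (operand ≠ 0)
~p2: Gödel ¬ of 0.65 = 0 (operand ≠ 0)
(~p2 \/ p1) = max(0, 0.44) = 0.44
(p3 -> (~p2 \/ p1)): 0.05 ≤ 0.44, so result = 1
~(p3 -> (~p2 \/ p1)): Gödel ¬ of 1 = 0 (operand ≠ 0)
(~p3 /\ ~(p3 -> (~p2 \/ p1))) = min(0, 0) = 0
~(~p3 /\ ~(p3 -> (~p2 \/ p1))): Gödel ¬ of 0 = 1 (operand is 0)
~p1: Gödel ¬ of 0.44 = 0 (operand ≠ 0)
(~p1 \/ p1) = max(0, 0.44) = 0.44
(~(~p3 /\ ~(p3 -> (~p2 \/ p1))) -> (~p1 \/ p1)): 1 > 0.44, so result = 0.44
((((~p1 /\ (~p3 /\ p2)) /\ (p1 \/ (p2 \/ p3))) -> p2) -> (~(~p3 /\ ~(p3 -> (~p2 \/ p1))) -> (~p1 \/ p1))): 1 > 0.44, so result = 0.44

0.44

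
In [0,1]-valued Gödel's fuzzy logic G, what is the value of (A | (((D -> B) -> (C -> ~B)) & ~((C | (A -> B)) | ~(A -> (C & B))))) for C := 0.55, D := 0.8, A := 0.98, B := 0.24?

(D -> B): 0.8 > 0.24, so result = 0.24
~B: Gödel ¬ of 0.24 = 0 (operand ≠ 0)
(C -> ~B): 0.55 > 0, so result = 0
((D -> B) -> (C -> ~B)): 0.24 > 0, so result = 0
(A -> B): 0.98 > 0.24, so result = 0.24
(C | (A -> B)) = max(0.55, 0.24) = 0.55
(C & B) = min(0.55, 0.24) = 0.24
(A -> (C & B)): 0.98 > 0.24, so result = 0.24
~(A -> (C & B)): Gödel ¬ of 0.24 = 0 (operand ≠ 0)
((C | (A -> B)) | ~(A -> (C & B))) = max(0.55, 0) = 0.55
~((C | (A -> B)) | ~(A -> (C & B))): Gödel ¬ of 0.55 = 0 (operand ≠ 0)
(((D -> B) -> (C -> ~B)) & ~((C | (A -> B)) | ~(A -> (C & B)))) = min(0, 0) = 0
(A | (((D -> B) -> (C -> ~B)) & ~((C | (A -> B)) | ~(A -> (C & B))))) = max(0.98, 0) = 0.98

0.98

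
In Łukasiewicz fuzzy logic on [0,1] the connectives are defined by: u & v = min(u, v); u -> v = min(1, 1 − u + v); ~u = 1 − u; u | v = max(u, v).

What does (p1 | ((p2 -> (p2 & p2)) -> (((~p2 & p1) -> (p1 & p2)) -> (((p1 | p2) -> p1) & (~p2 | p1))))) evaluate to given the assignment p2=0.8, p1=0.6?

(p2 & p2) = min(0.8, 0.8) = 0.8
(p2 -> (p2 & p2)): min(1, 1 − 0.8 + 0.8) = 1
~p2: Łukasiewicz ¬ gives 1 − 0.8 = 0.2
(~p2 & p1) = min(0.2, 0.6) = 0.2
(p1 & p2) = min(0.6, 0.8) = 0.6
((~p2 & p1) -> (p1 & p2)): min(1, 1 − 0.2 + 0.6) = 1
(p1 | p2) = max(0.6, 0.8) = 0.8
((p1 | p2) -> p1): min(1, 1 − 0.8 + 0.6) = 0.8
~p2: Łukasiewicz ¬ gives 1 − 0.8 = 0.2
(~p2 | p1) = max(0.2, 0.6) = 0.6
(((p1 | p2) -> p1) & (~p2 | p1)) = min(0.8, 0.6) = 0.6
(((~p2 & p1) -> (p1 & p2)) -> (((p1 | p2) -> p1) & (~p2 | p1))): min(1, 1 − 1 + 0.6) = 0.6
((p2 -> (p2 & p2)) -> (((~p2 & p1) -> (p1 & p2)) -> (((p1 | p2) -> p1) & (~p2 | p1)))): min(1, 1 − 1 + 0.6) = 0.6
(p1 | ((p2 -> (p2 & p2)) -> (((~p2 & p1) -> (p1 & p2)) -> (((p1 | p2) -> p1) & (~p2 | p1))))) = max(0.6, 0.6) = 0.6

0.60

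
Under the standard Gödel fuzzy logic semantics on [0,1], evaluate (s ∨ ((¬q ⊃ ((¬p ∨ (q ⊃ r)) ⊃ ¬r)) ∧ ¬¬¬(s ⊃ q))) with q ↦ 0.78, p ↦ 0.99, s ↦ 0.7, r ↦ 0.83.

¬q: Gödel ¬ of 0.78 = 0 (operand ≠ 0)
¬p: Gödel ¬ of 0.99 = 0 (operand ≠ 0)
(q ⊃ r): 0.78 ≤ 0.83, so result = 1
(¬p ∨ (q ⊃ r)) = max(0, 1) = 1
¬r: Gödel ¬ of 0.83 = 0 (operand ≠ 0)
((¬p ∨ (q ⊃ r)) ⊃ ¬r): 1 > 0, so result = 0
(¬q ⊃ ((¬p ∨ (q ⊃ r)) ⊃ ¬r)): 0 ≤ 0, so result = 1
(s ⊃ q): 0.7 ≤ 0.78, so result = 1
¬(s ⊃ q): Gödel ¬ of 1 = 0 (operand ≠ 0)
¬¬(s ⊃ q): Gödel ¬ of 0 = 1 (operand is 0)
¬¬¬(s ⊃ q): Gödel ¬ of 1 = 0 (operand ≠ 0)
((¬q ⊃ ((¬p ∨ (q ⊃ r)) ⊃ ¬r)) ∧ ¬¬¬(s ⊃ q)) = min(1, 0) = 0
(s ∨ ((¬q ⊃ ((¬p ∨ (q ⊃ r)) ⊃ ¬r)) ∧ ¬¬¬(s ⊃ q))) = max(0.7, 0) = 0.7

0.70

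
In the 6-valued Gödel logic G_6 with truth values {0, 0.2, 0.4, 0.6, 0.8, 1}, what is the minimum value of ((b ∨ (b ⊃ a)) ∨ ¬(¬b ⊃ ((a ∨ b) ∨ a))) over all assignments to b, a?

0.20

The minimum is attained at b = 0.2, a = 0:
  (b ⊃ a): 0.2 > 0, so result = 0
  (b ∨ (b ⊃ a)) = max(0.2, 0) = 0.2
  ¬b: Gödel ¬ of 0.2 = 0 (operand ≠ 0)
  (a ∨ b) = max(0, 0.2) = 0.2
  ((a ∨ b) ∨ a) = max(0.2, 0) = 0.2
  (¬b ⊃ ((a ∨ b) ∨ a)): 0 ≤ 0.2, so result = 1
  ¬(¬b ⊃ ((a ∨ b) ∨ a)): Gödel ¬ of 1 = 0 (operand ≠ 0)
  ((b ∨ (b ⊃ a)) ∨ ¬(¬b ⊃ ((a ∨ b) ∨ a))) = max(0.2, 0) = 0.2
Checking all 36 assignments confirms none give a value below 0.20.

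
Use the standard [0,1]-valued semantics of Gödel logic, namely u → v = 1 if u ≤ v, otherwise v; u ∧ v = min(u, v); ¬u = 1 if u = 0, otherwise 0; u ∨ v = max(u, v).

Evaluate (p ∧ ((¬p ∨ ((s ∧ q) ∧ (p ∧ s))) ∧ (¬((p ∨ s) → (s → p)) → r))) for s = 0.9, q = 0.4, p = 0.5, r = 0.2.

¬p: Gödel ¬ of 0.5 = 0 (operand ≠ 0)
(s ∧ q) = min(0.9, 0.4) = 0.4
(p ∧ s) = min(0.5, 0.9) = 0.5
((s ∧ q) ∧ (p ∧ s)) = min(0.4, 0.5) = 0.4
(¬p ∨ ((s ∧ q) ∧ (p ∧ s))) = max(0, 0.4) = 0.4
(p ∨ s) = max(0.5, 0.9) = 0.9
(s → p): 0.9 > 0.5, so result = 0.5
((p ∨ s) → (s → p)): 0.9 > 0.5, so result = 0.5
¬((p ∨ s) → (s → p)): Gödel ¬ of 0.5 = 0 (operand ≠ 0)
(¬((p ∨ s) → (s → p)) → r): 0 ≤ 0.2, so result = 1
((¬p ∨ ((s ∧ q) ∧ (p ∧ s))) ∧ (¬((p ∨ s) → (s → p)) → r)) = min(0.4, 1) = 0.4
(p ∧ ((¬p ∨ ((s ∧ q) ∧ (p ∧ s))) ∧ (¬((p ∨ s) → (s → p)) → r))) = min(0.5, 0.4) = 0.4

0.40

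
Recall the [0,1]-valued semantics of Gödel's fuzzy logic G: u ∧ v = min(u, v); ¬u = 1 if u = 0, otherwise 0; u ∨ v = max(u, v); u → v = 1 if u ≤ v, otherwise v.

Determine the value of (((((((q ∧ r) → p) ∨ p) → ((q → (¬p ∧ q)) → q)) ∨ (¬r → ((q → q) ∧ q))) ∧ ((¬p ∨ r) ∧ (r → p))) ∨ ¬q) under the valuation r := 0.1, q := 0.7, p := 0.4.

(q ∧ r) = min(0.7, 0.1) = 0.1
((q ∧ r) → p): 0.1 ≤ 0.4, so result = 1
(((q ∧ r) → p) ∨ p) = max(1, 0.4) = 1
¬p: Gödel ¬ of 0.4 = 0 (operand ≠ 0)
(¬p ∧ q) = min(0, 0.7) = 0
(q → (¬p ∧ q)): 0.7 > 0, so result = 0
((q → (¬p ∧ q)) → q): 0 ≤ 0.7, so result = 1
((((q ∧ r) → p) ∨ p) → ((q → (¬p ∧ q)) → q)): 1 ≤ 1, so result = 1
¬r: Gödel ¬ of 0.1 = 0 (operand ≠ 0)
(q → q): 0.7 ≤ 0.7, so result = 1
((q → q) ∧ q) = min(1, 0.7) = 0.7
(¬r → ((q → q) ∧ q)): 0 ≤ 0.7, so result = 1
(((((q ∧ r) → p) ∨ p) → ((q → (¬p ∧ q)) → q)) ∨ (¬r → ((q → q) ∧ q))) = max(1, 1) = 1
¬p: Gödel ¬ of 0.4 = 0 (operand ≠ 0)
(¬p ∨ r) = max(0, 0.1) = 0.1
(r → p): 0.1 ≤ 0.4, so result = 1
((¬p ∨ r) ∧ (r → p)) = min(0.1, 1) = 0.1
((((((q ∧ r) → p) ∨ p) → ((q → (¬p ∧ q)) → q)) ∨ (¬r → ((q → q) ∧ q))) ∧ ((¬p ∨ r) ∧ (r → p))) = min(1, 0.1) = 0.1
¬q: Gödel ¬ of 0.7 = 0 (operand ≠ 0)
(((((((q ∧ r) → p) ∨ p) → ((q → (¬p ∧ q)) → q)) ∨ (¬r → ((q → q) ∧ q))) ∧ ((¬p ∨ r) ∧ (r → p))) ∨ ¬q) = max(0.1, 0) = 0.1

0.10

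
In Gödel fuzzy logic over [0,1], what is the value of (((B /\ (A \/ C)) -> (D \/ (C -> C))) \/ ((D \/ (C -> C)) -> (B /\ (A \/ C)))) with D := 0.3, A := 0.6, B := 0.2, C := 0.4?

1.00

(A \/ C) = max(0.6, 0.4) = 0.6
(B /\ (A \/ C)) = min(0.2, 0.6) = 0.2
(C -> C): 0.4 ≤ 0.4, so result = 1
(D \/ (C -> C)) = max(0.3, 1) = 1
((B /\ (A \/ C)) -> (D \/ (C -> C))): 0.2 ≤ 1, so result = 1
(C -> C): 0.4 ≤ 0.4, so result = 1
(D \/ (C -> C)) = max(0.3, 1) = 1
(A \/ C) = max(0.6, 0.4) = 0.6
(B /\ (A \/ C)) = min(0.2, 0.6) = 0.2
((D \/ (C -> C)) -> (B /\ (A \/ C))): 1 > 0.2, so result = 0.2
(((B /\ (A \/ C)) -> (D \/ (C -> C))) \/ ((D \/ (C -> C)) -> (B /\ (A \/ C)))) = max(1, 0.2) = 1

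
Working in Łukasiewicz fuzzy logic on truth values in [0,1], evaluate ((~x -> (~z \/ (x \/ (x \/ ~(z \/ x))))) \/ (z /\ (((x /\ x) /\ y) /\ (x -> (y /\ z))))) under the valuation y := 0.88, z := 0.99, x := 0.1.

0.20

~x: Łukasiewicz ¬ gives 1 − 0.1 = 0.9
~z: Łukasiewicz ¬ gives 1 − 0.99 = 0.01
(z \/ x) = max(0.99, 0.1) = 0.99
~(z \/ x): Łukasiewicz ¬ gives 1 − 0.99 = 0.01
(x \/ ~(z \/ x)) = max(0.1, 0.01) = 0.1
(x \/ (x \/ ~(z \/ x))) = max(0.1, 0.1) = 0.1
(~z \/ (x \/ (x \/ ~(z \/ x)))) = max(0.01, 0.1) = 0.1
(~x -> (~z \/ (x \/ (x \/ ~(z \/ x))))): min(1, 1 − 0.9 + 0.1) = 0.2
(x /\ x) = min(0.1, 0.1) = 0.1
((x /\ x) /\ y) = min(0.1, 0.88) = 0.1
(y /\ z) = min(0.88, 0.99) = 0.88
(x -> (y /\ z)): min(1, 1 − 0.1 + 0.88) = 1
(((x /\ x) /\ y) /\ (x -> (y /\ z))) = min(0.1, 1) = 0.1
(z /\ (((x /\ x) /\ y) /\ (x -> (y /\ z)))) = min(0.99, 0.1) = 0.1
((~x -> (~z \/ (x \/ (x \/ ~(z \/ x))))) \/ (z /\ (((x /\ x) /\ y) /\ (x -> (y /\ z))))) = max(0.2, 0.1) = 0.2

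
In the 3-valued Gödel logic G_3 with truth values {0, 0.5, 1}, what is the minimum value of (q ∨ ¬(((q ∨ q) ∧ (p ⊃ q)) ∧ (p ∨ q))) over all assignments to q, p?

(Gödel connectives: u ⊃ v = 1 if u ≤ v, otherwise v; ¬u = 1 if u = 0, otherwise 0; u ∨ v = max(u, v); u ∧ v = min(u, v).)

0.50

The minimum is attained at q = 0.5, p = 0:
  (q ∨ q) = max(0.5, 0.5) = 0.5
  (p ⊃ q): 0 ≤ 0.5, so result = 1
  ((q ∨ q) ∧ (p ⊃ q)) = min(0.5, 1) = 0.5
  (p ∨ q) = max(0, 0.5) = 0.5
  (((q ∨ q) ∧ (p ⊃ q)) ∧ (p ∨ q)) = min(0.5, 0.5) = 0.5
  ¬(((q ∨ q) ∧ (p ⊃ q)) ∧ (p ∨ q)): Gödel ¬ of 0.5 = 0 (operand ≠ 0)
  (q ∨ ¬(((q ∨ q) ∧ (p ⊃ q)) ∧ (p ∨ q))) = max(0.5, 0) = 0.5
Checking all 9 assignments confirms none give a value below 0.50.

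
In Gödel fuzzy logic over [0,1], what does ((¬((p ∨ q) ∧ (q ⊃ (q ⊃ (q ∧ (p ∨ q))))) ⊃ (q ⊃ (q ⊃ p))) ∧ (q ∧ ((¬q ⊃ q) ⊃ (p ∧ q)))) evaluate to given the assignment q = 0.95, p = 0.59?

(p ∨ q) = max(0.59, 0.95) = 0.95
(p ∨ q) = max(0.59, 0.95) = 0.95
(q ∧ (p ∨ q)) = min(0.95, 0.95) = 0.95
(q ⊃ (q ∧ (p ∨ q))): 0.95 ≤ 0.95, so result = 1
(q ⊃ (q ⊃ (q ∧ (p ∨ q)))): 0.95 ≤ 1, so result = 1
((p ∨ q) ∧ (q ⊃ (q ⊃ (q ∧ (p ∨ q))))) = min(0.95, 1) = 0.95
¬((p ∨ q) ∧ (q ⊃ (q ⊃ (q ∧ (p ∨ q))))): Gödel ¬ of 0.95 = 0 (operand ≠ 0)
(q ⊃ p): 0.95 > 0.59, so result = 0.59
(q ⊃ (q ⊃ p)): 0.95 > 0.59, so result = 0.59
(¬((p ∨ q) ∧ (q ⊃ (q ⊃ (q ∧ (p ∨ q))))) ⊃ (q ⊃ (q ⊃ p))): 0 ≤ 0.59, so result = 1
¬q: Gödel ¬ of 0.95 = 0 (operand ≠ 0)
(¬q ⊃ q): 0 ≤ 0.95, so result = 1
(p ∧ q) = min(0.59, 0.95) = 0.59
((¬q ⊃ q) ⊃ (p ∧ q)): 1 > 0.59, so result = 0.59
(q ∧ ((¬q ⊃ q) ⊃ (p ∧ q))) = min(0.95, 0.59) = 0.59
((¬((p ∨ q) ∧ (q ⊃ (q ⊃ (q ∧ (p ∨ q))))) ⊃ (q ⊃ (q ⊃ p))) ∧ (q ∧ ((¬q ⊃ q) ⊃ (p ∧ q)))) = min(1, 0.59) = 0.59

0.59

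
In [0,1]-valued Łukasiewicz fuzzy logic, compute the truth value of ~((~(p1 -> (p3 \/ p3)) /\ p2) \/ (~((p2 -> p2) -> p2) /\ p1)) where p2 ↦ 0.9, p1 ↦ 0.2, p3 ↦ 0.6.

(p3 \/ p3) = max(0.6, 0.6) = 0.6
(p1 -> (p3 \/ p3)): min(1, 1 − 0.2 + 0.6) = 1
~(p1 -> (p3 \/ p3)): Łukasiewicz ¬ gives 1 − 1 = 0
(~(p1 -> (p3 \/ p3)) /\ p2) = min(0, 0.9) = 0
(p2 -> p2): min(1, 1 − 0.9 + 0.9) = 1
((p2 -> p2) -> p2): min(1, 1 − 1 + 0.9) = 0.9
~((p2 -> p2) -> p2): Łukasiewicz ¬ gives 1 − 0.9 = 0.1
(~((p2 -> p2) -> p2) /\ p1) = min(0.1, 0.2) = 0.1
((~(p1 -> (p3 \/ p3)) /\ p2) \/ (~((p2 -> p2) -> p2) /\ p1)) = max(0, 0.1) = 0.1
~((~(p1 -> (p3 \/ p3)) /\ p2) \/ (~((p2 -> p2) -> p2) /\ p1)): Łukasiewicz ¬ gives 1 − 0.1 = 0.9

0.90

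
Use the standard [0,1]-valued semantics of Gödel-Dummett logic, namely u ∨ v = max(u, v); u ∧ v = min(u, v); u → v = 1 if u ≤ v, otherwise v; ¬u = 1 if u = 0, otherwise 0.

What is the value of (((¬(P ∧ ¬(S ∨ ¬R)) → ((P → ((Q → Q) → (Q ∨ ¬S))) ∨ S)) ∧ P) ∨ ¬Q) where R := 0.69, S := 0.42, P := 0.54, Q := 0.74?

¬R: Gödel ¬ of 0.69 = 0 (operand ≠ 0)
(S ∨ ¬R) = max(0.42, 0) = 0.42
¬(S ∨ ¬R): Gödel ¬ of 0.42 = 0 (operand ≠ 0)
(P ∧ ¬(S ∨ ¬R)) = min(0.54, 0) = 0
¬(P ∧ ¬(S ∨ ¬R)): Gödel ¬ of 0 = 1 (operand is 0)
(Q → Q): 0.74 ≤ 0.74, so result = 1
¬S: Gödel ¬ of 0.42 = 0 (operand ≠ 0)
(Q ∨ ¬S) = max(0.74, 0) = 0.74
((Q → Q) → (Q ∨ ¬S)): 1 > 0.74, so result = 0.74
(P → ((Q → Q) → (Q ∨ ¬S))): 0.54 ≤ 0.74, so result = 1
((P → ((Q → Q) → (Q ∨ ¬S))) ∨ S) = max(1, 0.42) = 1
(¬(P ∧ ¬(S ∨ ¬R)) → ((P → ((Q → Q) → (Q ∨ ¬S))) ∨ S)): 1 ≤ 1, so result = 1
((¬(P ∧ ¬(S ∨ ¬R)) → ((P → ((Q → Q) → (Q ∨ ¬S))) ∨ S)) ∧ P) = min(1, 0.54) = 0.54
¬Q: Gödel ¬ of 0.74 = 0 (operand ≠ 0)
(((¬(P ∧ ¬(S ∨ ¬R)) → ((P → ((Q → Q) → (Q ∨ ¬S))) ∨ S)) ∧ P) ∨ ¬Q) = max(0.54, 0) = 0.54

0.54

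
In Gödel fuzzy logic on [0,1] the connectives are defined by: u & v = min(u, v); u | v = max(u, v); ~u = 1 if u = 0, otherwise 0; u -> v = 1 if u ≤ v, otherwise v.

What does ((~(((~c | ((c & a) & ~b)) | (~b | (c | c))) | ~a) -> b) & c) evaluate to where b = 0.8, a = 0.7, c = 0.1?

0.10

~c: Gödel ¬ of 0.1 = 0 (operand ≠ 0)
(c & a) = min(0.1, 0.7) = 0.1
~b: Gödel ¬ of 0.8 = 0 (operand ≠ 0)
((c & a) & ~b) = min(0.1, 0) = 0
(~c | ((c & a) & ~b)) = max(0, 0) = 0
~b: Gödel ¬ of 0.8 = 0 (operand ≠ 0)
(c | c) = max(0.1, 0.1) = 0.1
(~b | (c | c)) = max(0, 0.1) = 0.1
((~c | ((c & a) & ~b)) | (~b | (c | c))) = max(0, 0.1) = 0.1
~a: Gödel ¬ of 0.7 = 0 (operand ≠ 0)
(((~c | ((c & a) & ~b)) | (~b | (c | c))) | ~a) = max(0.1, 0) = 0.1
~(((~c | ((c & a) & ~b)) | (~b | (c | c))) | ~a): Gödel ¬ of 0.1 = 0 (operand ≠ 0)
(~(((~c | ((c & a) & ~b)) | (~b | (c | c))) | ~a) -> b): 0 ≤ 0.8, so result = 1
((~(((~c | ((c & a) & ~b)) | (~b | (c | c))) | ~a) -> b) & c) = min(1, 0.1) = 0.1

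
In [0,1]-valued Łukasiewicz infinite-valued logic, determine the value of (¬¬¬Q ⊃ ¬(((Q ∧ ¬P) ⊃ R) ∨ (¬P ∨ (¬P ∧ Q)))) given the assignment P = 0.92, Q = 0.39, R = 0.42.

¬Q: Łukasiewicz ¬ gives 1 − 0.39 = 0.61
¬¬Q: Łukasiewicz ¬ gives 1 − 0.61 = 0.39
¬¬¬Q: Łukasiewicz ¬ gives 1 − 0.39 = 0.61
¬P: Łukasiewicz ¬ gives 1 − 0.92 = 0.08
(Q ∧ ¬P) = min(0.39, 0.08) = 0.08
((Q ∧ ¬P) ⊃ R): min(1, 1 − 0.08 + 0.42) = 1
¬P: Łukasiewicz ¬ gives 1 − 0.92 = 0.08
¬P: Łukasiewicz ¬ gives 1 − 0.92 = 0.08
(¬P ∧ Q) = min(0.08, 0.39) = 0.08
(¬P ∨ (¬P ∧ Q)) = max(0.08, 0.08) = 0.08
(((Q ∧ ¬P) ⊃ R) ∨ (¬P ∨ (¬P ∧ Q))) = max(1, 0.08) = 1
¬(((Q ∧ ¬P) ⊃ R) ∨ (¬P ∨ (¬P ∧ Q))): Łukasiewicz ¬ gives 1 − 1 = 0
(¬¬¬Q ⊃ ¬(((Q ∧ ¬P) ⊃ R) ∨ (¬P ∨ (¬P ∧ Q)))): min(1, 1 − 0.61 + 0) = 0.39

0.39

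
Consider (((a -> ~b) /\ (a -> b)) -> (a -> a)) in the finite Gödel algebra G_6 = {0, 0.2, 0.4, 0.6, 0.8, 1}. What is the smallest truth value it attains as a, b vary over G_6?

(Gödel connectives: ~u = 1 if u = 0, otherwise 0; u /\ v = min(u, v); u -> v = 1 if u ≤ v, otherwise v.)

Every assignment gives 1. For instance at a = 0, b = 0:
  ~b: Gödel ¬ of 0 = 1 (operand is 0)
  (a -> ~b): 0 ≤ 1, so result = 1
  (a -> b): 0 ≤ 0, so result = 1
  ((a -> ~b) /\ (a -> b)) = min(1, 1) = 1
  (a -> a): 0 ≤ 0, so result = 1
  (((a -> ~b) /\ (a -> b)) -> (a -> a)): 1 ≤ 1, so result = 1
All 36 assignments give value 1 — the formula is a G_6-tautology.

1.00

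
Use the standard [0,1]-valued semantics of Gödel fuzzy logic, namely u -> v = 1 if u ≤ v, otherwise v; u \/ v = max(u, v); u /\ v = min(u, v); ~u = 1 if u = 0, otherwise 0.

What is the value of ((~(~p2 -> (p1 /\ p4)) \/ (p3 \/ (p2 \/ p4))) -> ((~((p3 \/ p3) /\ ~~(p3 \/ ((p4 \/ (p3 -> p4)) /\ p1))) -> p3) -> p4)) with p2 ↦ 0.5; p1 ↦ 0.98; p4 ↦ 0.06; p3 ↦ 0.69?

0.06

~p2: Gödel ¬ of 0.5 = 0 (operand ≠ 0)
(p1 /\ p4) = min(0.98, 0.06) = 0.06
(~p2 -> (p1 /\ p4)): 0 ≤ 0.06, so result = 1
~(~p2 -> (p1 /\ p4)): Gödel ¬ of 1 = 0 (operand ≠ 0)
(p2 \/ p4) = max(0.5, 0.06) = 0.5
(p3 \/ (p2 \/ p4)) = max(0.69, 0.5) = 0.69
(~(~p2 -> (p1 /\ p4)) \/ (p3 \/ (p2 \/ p4))) = max(0, 0.69) = 0.69
(p3 \/ p3) = max(0.69, 0.69) = 0.69
(p3 -> p4): 0.69 > 0.06, so result = 0.06
(p4 \/ (p3 -> p4)) = max(0.06, 0.06) = 0.06
((p4 \/ (p3 -> p4)) /\ p1) = min(0.06, 0.98) = 0.06
(p3 \/ ((p4 \/ (p3 -> p4)) /\ p1)) = max(0.69, 0.06) = 0.69
~(p3 \/ ((p4 \/ (p3 -> p4)) /\ p1)): Gödel ¬ of 0.69 = 0 (operand ≠ 0)
~~(p3 \/ ((p4 \/ (p3 -> p4)) /\ p1)): Gödel ¬ of 0 = 1 (operand is 0)
((p3 \/ p3) /\ ~~(p3 \/ ((p4 \/ (p3 -> p4)) /\ p1))) = min(0.69, 1) = 0.69
~((p3 \/ p3) /\ ~~(p3 \/ ((p4 \/ (p3 -> p4)) /\ p1))): Gödel ¬ of 0.69 = 0 (operand ≠ 0)
(~((p3 \/ p3) /\ ~~(p3 \/ ((p4 \/ (p3 -> p4)) /\ p1))) -> p3): 0 ≤ 0.69, so result = 1
((~((p3 \/ p3) /\ ~~(p3 \/ ((p4 \/ (p3 -> p4)) /\ p1))) -> p3) -> p4): 1 > 0.06, so result = 0.06
((~(~p2 -> (p1 /\ p4)) \/ (p3 \/ (p2 \/ p4))) -> ((~((p3 \/ p3) /\ ~~(p3 \/ ((p4 \/ (p3 -> p4)) /\ p1))) -> p3) -> p4)): 0.69 > 0.06, so result = 0.06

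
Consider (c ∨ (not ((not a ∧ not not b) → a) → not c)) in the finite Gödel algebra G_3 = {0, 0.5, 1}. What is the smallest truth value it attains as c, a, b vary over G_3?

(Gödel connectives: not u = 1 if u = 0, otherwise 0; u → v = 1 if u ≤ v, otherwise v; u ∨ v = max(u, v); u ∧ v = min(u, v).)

The minimum is attained at c = 0.5, a = 0, b = 0.5:
  not a: Gödel ¬ of 0 = 1 (operand is 0)
  not b: Gödel ¬ of 0.5 = 0 (operand ≠ 0)
  not not b: Gödel ¬ of 0 = 1 (operand is 0)
  (not a ∧ not not b) = min(1, 1) = 1
  ((not a ∧ not not b) → a): 1 > 0, so result = 0
  not ((not a ∧ not not b) → a): Gödel ¬ of 0 = 1 (operand is 0)
  not c: Gödel ¬ of 0.5 = 0 (operand ≠ 0)
  (not ((not a ∧ not not b) → a) → not c): 1 > 0, so result = 0
  (c ∨ (not ((not a ∧ not not b) → a) → not c)) = max(0.5, 0) = 0.5
Checking all 27 assignments confirms none give a value below 0.50.

0.50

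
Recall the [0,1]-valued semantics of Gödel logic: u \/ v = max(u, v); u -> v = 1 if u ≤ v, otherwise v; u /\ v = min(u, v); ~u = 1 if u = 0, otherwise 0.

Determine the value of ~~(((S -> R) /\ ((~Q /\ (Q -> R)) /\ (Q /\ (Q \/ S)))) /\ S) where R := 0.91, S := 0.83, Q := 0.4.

0.00

(S -> R): 0.83 ≤ 0.91, so result = 1
~Q: Gödel ¬ of 0.4 = 0 (operand ≠ 0)
(Q -> R): 0.4 ≤ 0.91, so result = 1
(~Q /\ (Q -> R)) = min(0, 1) = 0
(Q \/ S) = max(0.4, 0.83) = 0.83
(Q /\ (Q \/ S)) = min(0.4, 0.83) = 0.4
((~Q /\ (Q -> R)) /\ (Q /\ (Q \/ S))) = min(0, 0.4) = 0
((S -> R) /\ ((~Q /\ (Q -> R)) /\ (Q /\ (Q \/ S)))) = min(1, 0) = 0
(((S -> R) /\ ((~Q /\ (Q -> R)) /\ (Q /\ (Q \/ S)))) /\ S) = min(0, 0.83) = 0
~(((S -> R) /\ ((~Q /\ (Q -> R)) /\ (Q /\ (Q \/ S)))) /\ S): Gödel ¬ of 0 = 1 (operand is 0)
~~(((S -> R) /\ ((~Q /\ (Q -> R)) /\ (Q /\ (Q \/ S)))) /\ S): Gödel ¬ of 1 = 0 (operand ≠ 0)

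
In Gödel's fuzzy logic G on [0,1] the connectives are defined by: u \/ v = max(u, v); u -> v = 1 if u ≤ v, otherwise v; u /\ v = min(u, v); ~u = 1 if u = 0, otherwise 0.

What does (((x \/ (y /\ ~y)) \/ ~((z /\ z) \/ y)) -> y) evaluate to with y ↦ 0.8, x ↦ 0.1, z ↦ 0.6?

~y: Gödel ¬ of 0.8 = 0 (operand ≠ 0)
(y /\ ~y) = min(0.8, 0) = 0
(x \/ (y /\ ~y)) = max(0.1, 0) = 0.1
(z /\ z) = min(0.6, 0.6) = 0.6
((z /\ z) \/ y) = max(0.6, 0.8) = 0.8
~((z /\ z) \/ y): Gödel ¬ of 0.8 = 0 (operand ≠ 0)
((x \/ (y /\ ~y)) \/ ~((z /\ z) \/ y)) = max(0.1, 0) = 0.1
(((x \/ (y /\ ~y)) \/ ~((z /\ z) \/ y)) -> y): 0.1 ≤ 0.8, so result = 1

1.00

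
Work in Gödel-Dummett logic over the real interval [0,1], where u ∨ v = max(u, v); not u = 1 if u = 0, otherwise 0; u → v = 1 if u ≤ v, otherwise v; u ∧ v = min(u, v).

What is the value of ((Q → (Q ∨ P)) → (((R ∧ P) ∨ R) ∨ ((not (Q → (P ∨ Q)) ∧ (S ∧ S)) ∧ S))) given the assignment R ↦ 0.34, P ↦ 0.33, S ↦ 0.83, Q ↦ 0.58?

(Q ∨ P) = max(0.58, 0.33) = 0.58
(Q → (Q ∨ P)): 0.58 ≤ 0.58, so result = 1
(R ∧ P) = min(0.34, 0.33) = 0.33
((R ∧ P) ∨ R) = max(0.33, 0.34) = 0.34
(P ∨ Q) = max(0.33, 0.58) = 0.58
(Q → (P ∨ Q)): 0.58 ≤ 0.58, so result = 1
not (Q → (P ∨ Q)): Gödel ¬ of 1 = 0 (operand ≠ 0)
(S ∧ S) = min(0.83, 0.83) = 0.83
(not (Q → (P ∨ Q)) ∧ (S ∧ S)) = min(0, 0.83) = 0
((not (Q → (P ∨ Q)) ∧ (S ∧ S)) ∧ S) = min(0, 0.83) = 0
(((R ∧ P) ∨ R) ∨ ((not (Q → (P ∨ Q)) ∧ (S ∧ S)) ∧ S)) = max(0.34, 0) = 0.34
((Q → (Q ∨ P)) → (((R ∧ P) ∨ R) ∨ ((not (Q → (P ∨ Q)) ∧ (S ∧ S)) ∧ S))): 1 > 0.34, so result = 0.34

0.34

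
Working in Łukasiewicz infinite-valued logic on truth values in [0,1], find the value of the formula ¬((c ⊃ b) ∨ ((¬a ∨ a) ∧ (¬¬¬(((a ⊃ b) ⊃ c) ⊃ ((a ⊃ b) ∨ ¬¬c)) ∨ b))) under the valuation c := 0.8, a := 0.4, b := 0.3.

0.50

(c ⊃ b): min(1, 1 − 0.8 + 0.3) = 0.5
¬a: Łukasiewicz ¬ gives 1 − 0.4 = 0.6
(¬a ∨ a) = max(0.6, 0.4) = 0.6
(a ⊃ b): min(1, 1 − 0.4 + 0.3) = 0.9
((a ⊃ b) ⊃ c): min(1, 1 − 0.9 + 0.8) = 0.9
(a ⊃ b): min(1, 1 − 0.4 + 0.3) = 0.9
¬c: Łukasiewicz ¬ gives 1 − 0.8 = 0.2
¬¬c: Łukasiewicz ¬ gives 1 − 0.2 = 0.8
((a ⊃ b) ∨ ¬¬c) = max(0.9, 0.8) = 0.9
(((a ⊃ b) ⊃ c) ⊃ ((a ⊃ b) ∨ ¬¬c)): min(1, 1 − 0.9 + 0.9) = 1
¬(((a ⊃ b) ⊃ c) ⊃ ((a ⊃ b) ∨ ¬¬c)): Łukasiewicz ¬ gives 1 − 1 = 0
¬¬(((a ⊃ b) ⊃ c) ⊃ ((a ⊃ b) ∨ ¬¬c)): Łukasiewicz ¬ gives 1 − 0 = 1
¬¬¬(((a ⊃ b) ⊃ c) ⊃ ((a ⊃ b) ∨ ¬¬c)): Łukasiewicz ¬ gives 1 − 1 = 0
(¬¬¬(((a ⊃ b) ⊃ c) ⊃ ((a ⊃ b) ∨ ¬¬c)) ∨ b) = max(0, 0.3) = 0.3
((¬a ∨ a) ∧ (¬¬¬(((a ⊃ b) ⊃ c) ⊃ ((a ⊃ b) ∨ ¬¬c)) ∨ b)) = min(0.6, 0.3) = 0.3
((c ⊃ b) ∨ ((¬a ∨ a) ∧ (¬¬¬(((a ⊃ b) ⊃ c) ⊃ ((a ⊃ b) ∨ ¬¬c)) ∨ b))) = max(0.5, 0.3) = 0.5
¬((c ⊃ b) ∨ ((¬a ∨ a) ∧ (¬¬¬(((a ⊃ b) ⊃ c) ⊃ ((a ⊃ b) ∨ ¬¬c)) ∨ b))): Łukasiewicz ¬ gives 1 − 0.5 = 0.5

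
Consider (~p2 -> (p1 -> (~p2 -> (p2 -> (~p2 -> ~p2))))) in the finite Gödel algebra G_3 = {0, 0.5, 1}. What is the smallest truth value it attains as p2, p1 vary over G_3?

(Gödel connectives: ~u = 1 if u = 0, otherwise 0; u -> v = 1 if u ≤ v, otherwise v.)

1.00

Every assignment gives 1. For instance at p2 = 0, p1 = 0:
  ~p2: Gödel ¬ of 0 = 1 (operand is 0)
  ~p2: Gödel ¬ of 0 = 1 (operand is 0)
  ~p2: Gödel ¬ of 0 = 1 (operand is 0)
  ~p2: Gödel ¬ of 0 = 1 (operand is 0)
  (~p2 -> ~p2): 1 ≤ 1, so result = 1
  (p2 -> (~p2 -> ~p2)): 0 ≤ 1, so result = 1
  (~p2 -> (p2 -> (~p2 -> ~p2))): 1 ≤ 1, so result = 1
  (p1 -> (~p2 -> (p2 -> (~p2 -> ~p2)))): 0 ≤ 1, so result = 1
  (~p2 -> (p1 -> (~p2 -> (p2 -> (~p2 -> ~p2))))): 1 ≤ 1, so result = 1
All 9 assignments give value 1 — the formula is a G_3-tautology.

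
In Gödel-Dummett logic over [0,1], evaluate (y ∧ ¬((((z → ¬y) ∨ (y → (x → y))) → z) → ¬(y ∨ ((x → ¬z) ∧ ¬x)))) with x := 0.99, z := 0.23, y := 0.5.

¬y: Gödel ¬ of 0.5 = 0 (operand ≠ 0)
(z → ¬y): 0.23 > 0, so result = 0
(x → y): 0.99 > 0.5, so result = 0.5
(y → (x → y)): 0.5 ≤ 0.5, so result = 1
((z → ¬y) ∨ (y → (x → y))) = max(0, 1) = 1
(((z → ¬y) ∨ (y → (x → y))) → z): 1 > 0.23, so result = 0.23
¬z: Gödel ¬ of 0.23 = 0 (operand ≠ 0)
(x → ¬z): 0.99 > 0, so result = 0
¬x: Gödel ¬ of 0.99 = 0 (operand ≠ 0)
((x → ¬z) ∧ ¬x) = min(0, 0) = 0
(y ∨ ((x → ¬z) ∧ ¬x)) = max(0.5, 0) = 0.5
¬(y ∨ ((x → ¬z) ∧ ¬x)): Gödel ¬ of 0.5 = 0 (operand ≠ 0)
((((z → ¬y) ∨ (y → (x → y))) → z) → ¬(y ∨ ((x → ¬z) ∧ ¬x))): 0.23 > 0, so result = 0
¬((((z → ¬y) ∨ (y → (x → y))) → z) → ¬(y ∨ ((x → ¬z) ∧ ¬x))): Gödel ¬ of 0 = 1 (operand is 0)
(y ∧ ¬((((z → ¬y) ∨ (y → (x → y))) → z) → ¬(y ∨ ((x → ¬z) ∧ ¬x)))) = min(0.5, 1) = 0.5

0.50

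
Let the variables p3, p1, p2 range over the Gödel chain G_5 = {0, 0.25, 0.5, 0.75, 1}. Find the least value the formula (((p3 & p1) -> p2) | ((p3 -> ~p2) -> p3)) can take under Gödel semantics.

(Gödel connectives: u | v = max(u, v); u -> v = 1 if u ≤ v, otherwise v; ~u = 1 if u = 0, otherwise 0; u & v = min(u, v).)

0.25

The minimum is attained at p3 = 0.25, p1 = 0.25, p2 = 0:
  (p3 & p1) = min(0.25, 0.25) = 0.25
  ((p3 & p1) -> p2): 0.25 > 0, so result = 0
  ~p2: Gödel ¬ of 0 = 1 (operand is 0)
  (p3 -> ~p2): 0.25 ≤ 1, so result = 1
  ((p3 -> ~p2) -> p3): 1 > 0.25, so result = 0.25
  (((p3 & p1) -> p2) | ((p3 -> ~p2) -> p3)) = max(0, 0.25) = 0.25
Checking all 125 assignments confirms none give a value below 0.25.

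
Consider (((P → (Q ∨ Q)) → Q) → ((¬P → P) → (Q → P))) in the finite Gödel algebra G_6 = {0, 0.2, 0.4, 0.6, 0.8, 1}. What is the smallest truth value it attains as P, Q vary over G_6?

The minimum is attained at P = 0.2, Q = 0.4:
  (Q ∨ Q) = max(0.4, 0.4) = 0.4
  (P → (Q ∨ Q)): 0.2 ≤ 0.4, so result = 1
  ((P → (Q ∨ Q)) → Q): 1 > 0.4, so result = 0.4
  ¬P: Gödel ¬ of 0.2 = 0 (operand ≠ 0)
  (¬P → P): 0 ≤ 0.2, so result = 1
  (Q → P): 0.4 > 0.2, so result = 0.2
  ((¬P → P) → (Q → P)): 1 > 0.2, so result = 0.2
  (((P → (Q ∨ Q)) → Q) → ((¬P → P) → (Q → P))): 0.4 > 0.2, so result = 0.2
Checking all 36 assignments confirms none give a value below 0.20.

0.20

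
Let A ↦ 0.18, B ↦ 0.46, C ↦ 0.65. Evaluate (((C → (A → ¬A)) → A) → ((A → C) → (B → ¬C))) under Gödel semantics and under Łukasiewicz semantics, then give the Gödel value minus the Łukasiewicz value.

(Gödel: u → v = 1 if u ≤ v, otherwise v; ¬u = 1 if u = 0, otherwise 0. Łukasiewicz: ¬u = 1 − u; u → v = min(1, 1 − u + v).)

-1.00

Gödel evaluation:
  ¬A: Gödel ¬ of 0.18 = 0 (operand ≠ 0)
  (A → ¬A): 0.18 > 0, so result = 0
  (C → (A → ¬A)): 0.65 > 0, so result = 0
  ((C → (A → ¬A)) → A): 0 ≤ 0.18, so result = 1
  (A → C): 0.18 ≤ 0.65, so result = 1
  ¬C: Gödel ¬ of 0.65 = 0 (operand ≠ 0)
  (B → ¬C): 0.46 > 0, so result = 0
  ((A → C) → (B → ¬C)): 1 > 0, so result = 0
  (((C → (A → ¬A)) → A) → ((A → C) → (B → ¬C))): 1 > 0, so result = 0
  Gödel value = 0
Łukasiewicz evaluation:
  ¬A: Łukasiewicz ¬ gives 1 − 0.18 = 0.82
  (A → ¬A): min(1, 1 − 0.18 + 0.82) = 1
  (C → (A → ¬A)): min(1, 1 − 0.65 + 1) = 1
  ((C → (A → ¬A)) → A): min(1, 1 − 1 + 0.18) = 0.18
  (A → C): min(1, 1 − 0.18 + 0.65) = 1
  ¬C: Łukasiewicz ¬ gives 1 − 0.65 = 0.35
  (B → ¬C): min(1, 1 − 0.46 + 0.35) = 0.89
  ((A → C) → (B → ¬C)): min(1, 1 − 1 + 0.89) = 0.89
  (((C → (A → ¬A)) → A) → ((A → C) → (B → ¬C))): min(1, 1 − 0.18 + 0.89) = 1
  Łukasiewicz value = 1
Difference: 0 − 1 = -1.00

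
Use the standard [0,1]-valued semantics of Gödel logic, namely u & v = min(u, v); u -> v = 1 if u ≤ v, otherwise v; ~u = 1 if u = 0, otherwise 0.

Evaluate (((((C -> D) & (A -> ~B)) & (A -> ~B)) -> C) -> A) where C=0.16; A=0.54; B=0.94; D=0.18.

0.54

(C -> D): 0.16 ≤ 0.18, so result = 1
~B: Gödel ¬ of 0.94 = 0 (operand ≠ 0)
(A -> ~B): 0.54 > 0, so result = 0
((C -> D) & (A -> ~B)) = min(1, 0) = 0
~B: Gödel ¬ of 0.94 = 0 (operand ≠ 0)
(A -> ~B): 0.54 > 0, so result = 0
(((C -> D) & (A -> ~B)) & (A -> ~B)) = min(0, 0) = 0
((((C -> D) & (A -> ~B)) & (A -> ~B)) -> C): 0 ≤ 0.16, so result = 1
(((((C -> D) & (A -> ~B)) & (A -> ~B)) -> C) -> A): 1 > 0.54, so result = 0.54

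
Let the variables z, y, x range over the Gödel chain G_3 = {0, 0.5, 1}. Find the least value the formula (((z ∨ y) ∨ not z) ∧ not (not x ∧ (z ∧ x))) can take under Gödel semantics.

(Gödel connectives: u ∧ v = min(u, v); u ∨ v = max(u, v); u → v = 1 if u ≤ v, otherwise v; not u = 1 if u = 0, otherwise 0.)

The minimum is attained at z = 0.5, y = 0, x = 0:
  (z ∨ y) = max(0.5, 0) = 0.5
  not z: Gödel ¬ of 0.5 = 0 (operand ≠ 0)
  ((z ∨ y) ∨ not z) = max(0.5, 0) = 0.5
  not x: Gödel ¬ of 0 = 1 (operand is 0)
  (z ∧ x) = min(0.5, 0) = 0
  (not x ∧ (z ∧ x)) = min(1, 0) = 0
  not (not x ∧ (z ∧ x)): Gödel ¬ of 0 = 1 (operand is 0)
  (((z ∨ y) ∨ not z) ∧ not (not x ∧ (z ∧ x))) = min(0.5, 1) = 0.5
Checking all 27 assignments confirms none give a value below 0.50.

0.50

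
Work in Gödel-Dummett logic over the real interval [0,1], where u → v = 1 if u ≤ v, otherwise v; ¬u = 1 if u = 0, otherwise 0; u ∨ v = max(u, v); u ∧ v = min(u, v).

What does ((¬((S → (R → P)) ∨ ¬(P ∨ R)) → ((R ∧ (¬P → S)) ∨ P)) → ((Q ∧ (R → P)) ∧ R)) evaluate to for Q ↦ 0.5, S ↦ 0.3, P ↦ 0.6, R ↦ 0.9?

0.50

(R → P): 0.9 > 0.6, so result = 0.6
(S → (R → P)): 0.3 ≤ 0.6, so result = 1
(P ∨ R) = max(0.6, 0.9) = 0.9
¬(P ∨ R): Gödel ¬ of 0.9 = 0 (operand ≠ 0)
((S → (R → P)) ∨ ¬(P ∨ R)) = max(1, 0) = 1
¬((S → (R → P)) ∨ ¬(P ∨ R)): Gödel ¬ of 1 = 0 (operand ≠ 0)
¬P: Gödel ¬ of 0.6 = 0 (operand ≠ 0)
(¬P → S): 0 ≤ 0.3, so result = 1
(R ∧ (¬P → S)) = min(0.9, 1) = 0.9
((R ∧ (¬P → S)) ∨ P) = max(0.9, 0.6) = 0.9
(¬((S → (R → P)) ∨ ¬(P ∨ R)) → ((R ∧ (¬P → S)) ∨ P)): 0 ≤ 0.9, so result = 1
(R → P): 0.9 > 0.6, so result = 0.6
(Q ∧ (R → P)) = min(0.5, 0.6) = 0.5
((Q ∧ (R → P)) ∧ R) = min(0.5, 0.9) = 0.5
((¬((S → (R → P)) ∨ ¬(P ∨ R)) → ((R ∧ (¬P → S)) ∨ P)) → ((Q ∧ (R → P)) ∧ R)): 1 > 0.5, so result = 0.5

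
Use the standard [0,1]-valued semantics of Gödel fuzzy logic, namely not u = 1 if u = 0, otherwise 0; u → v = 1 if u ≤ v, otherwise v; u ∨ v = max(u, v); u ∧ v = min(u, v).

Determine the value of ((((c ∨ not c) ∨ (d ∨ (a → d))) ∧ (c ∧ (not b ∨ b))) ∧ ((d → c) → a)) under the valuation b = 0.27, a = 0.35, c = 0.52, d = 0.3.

not c: Gödel ¬ of 0.52 = 0 (operand ≠ 0)
(c ∨ not c) = max(0.52, 0) = 0.52
(a → d): 0.35 > 0.3, so result = 0.3
(d ∨ (a → d)) = max(0.3, 0.3) = 0.3
((c ∨ not c) ∨ (d ∨ (a → d))) = max(0.52, 0.3) = 0.52
not b: Gödel ¬ of 0.27 = 0 (operand ≠ 0)
(not b ∨ b) = max(0, 0.27) = 0.27
(c ∧ (not b ∨ b)) = min(0.52, 0.27) = 0.27
(((c ∨ not c) ∨ (d ∨ (a → d))) ∧ (c ∧ (not b ∨ b))) = min(0.52, 0.27) = 0.27
(d → c): 0.3 ≤ 0.52, so result = 1
((d → c) → a): 1 > 0.35, so result = 0.35
((((c ∨ not c) ∨ (d ∨ (a → d))) ∧ (c ∧ (not b ∨ b))) ∧ ((d → c) → a)) = min(0.27, 0.35) = 0.27

0.27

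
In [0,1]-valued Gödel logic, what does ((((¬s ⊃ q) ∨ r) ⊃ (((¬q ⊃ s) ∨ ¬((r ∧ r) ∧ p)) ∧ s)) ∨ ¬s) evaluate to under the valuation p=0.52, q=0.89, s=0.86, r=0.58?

0.86

¬s: Gödel ¬ of 0.86 = 0 (operand ≠ 0)
(¬s ⊃ q): 0 ≤ 0.89, so result = 1
((¬s ⊃ q) ∨ r) = max(1, 0.58) = 1
¬q: Gödel ¬ of 0.89 = 0 (operand ≠ 0)
(¬q ⊃ s): 0 ≤ 0.86, so result = 1
(r ∧ r) = min(0.58, 0.58) = 0.58
((r ∧ r) ∧ p) = min(0.58, 0.52) = 0.52
¬((r ∧ r) ∧ p): Gödel ¬ of 0.52 = 0 (operand ≠ 0)
((¬q ⊃ s) ∨ ¬((r ∧ r) ∧ p)) = max(1, 0) = 1
(((¬q ⊃ s) ∨ ¬((r ∧ r) ∧ p)) ∧ s) = min(1, 0.86) = 0.86
(((¬s ⊃ q) ∨ r) ⊃ (((¬q ⊃ s) ∨ ¬((r ∧ r) ∧ p)) ∧ s)): 1 > 0.86, so result = 0.86
¬s: Gödel ¬ of 0.86 = 0 (operand ≠ 0)
((((¬s ⊃ q) ∨ r) ⊃ (((¬q ⊃ s) ∨ ¬((r ∧ r) ∧ p)) ∧ s)) ∨ ¬s) = max(0.86, 0) = 0.86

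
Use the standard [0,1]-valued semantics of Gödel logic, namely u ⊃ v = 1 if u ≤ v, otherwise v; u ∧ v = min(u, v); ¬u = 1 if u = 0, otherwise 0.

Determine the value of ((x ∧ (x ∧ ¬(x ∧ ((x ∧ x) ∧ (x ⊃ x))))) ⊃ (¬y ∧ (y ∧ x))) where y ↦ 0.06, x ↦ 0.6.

1.00

(x ∧ x) = min(0.6, 0.6) = 0.6
(x ⊃ x): 0.6 ≤ 0.6, so result = 1
((x ∧ x) ∧ (x ⊃ x)) = min(0.6, 1) = 0.6
(x ∧ ((x ∧ x) ∧ (x ⊃ x))) = min(0.6, 0.6) = 0.6
¬(x ∧ ((x ∧ x) ∧ (x ⊃ x))): Gödel ¬ of 0.6 = 0 (operand ≠ 0)
(x ∧ ¬(x ∧ ((x ∧ x) ∧ (x ⊃ x)))) = min(0.6, 0) = 0
(x ∧ (x ∧ ¬(x ∧ ((x ∧ x) ∧ (x ⊃ x))))) = min(0.6, 0) = 0
¬y: Gödel ¬ of 0.06 = 0 (operand ≠ 0)
(y ∧ x) = min(0.06, 0.6) = 0.06
(¬y ∧ (y ∧ x)) = min(0, 0.06) = 0
((x ∧ (x ∧ ¬(x ∧ ((x ∧ x) ∧ (x ⊃ x))))) ⊃ (¬y ∧ (y ∧ x))): 0 ≤ 0, so result = 1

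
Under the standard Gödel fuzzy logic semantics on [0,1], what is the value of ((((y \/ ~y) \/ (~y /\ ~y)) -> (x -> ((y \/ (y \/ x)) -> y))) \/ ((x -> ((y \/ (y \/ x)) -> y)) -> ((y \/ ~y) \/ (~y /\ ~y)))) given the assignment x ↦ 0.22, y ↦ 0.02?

1.00

~y: Gödel ¬ of 0.02 = 0 (operand ≠ 0)
(y \/ ~y) = max(0.02, 0) = 0.02
~y: Gödel ¬ of 0.02 = 0 (operand ≠ 0)
~y: Gödel ¬ of 0.02 = 0 (operand ≠ 0)
(~y /\ ~y) = min(0, 0) = 0
((y \/ ~y) \/ (~y /\ ~y)) = max(0.02, 0) = 0.02
(y \/ x) = max(0.02, 0.22) = 0.22
(y \/ (y \/ x)) = max(0.02, 0.22) = 0.22
((y \/ (y \/ x)) -> y): 0.22 > 0.02, so result = 0.02
(x -> ((y \/ (y \/ x)) -> y)): 0.22 > 0.02, so result = 0.02
(((y \/ ~y) \/ (~y /\ ~y)) -> (x -> ((y \/ (y \/ x)) -> y))): 0.02 ≤ 0.02, so result = 1
(y \/ x) = max(0.02, 0.22) = 0.22
(y \/ (y \/ x)) = max(0.02, 0.22) = 0.22
((y \/ (y \/ x)) -> y): 0.22 > 0.02, so result = 0.02
(x -> ((y \/ (y \/ x)) -> y)): 0.22 > 0.02, so result = 0.02
~y: Gödel ¬ of 0.02 = 0 (operand ≠ 0)
(y \/ ~y) = max(0.02, 0) = 0.02
~y: Gödel ¬ of 0.02 = 0 (operand ≠ 0)
~y: Gödel ¬ of 0.02 = 0 (operand ≠ 0)
(~y /\ ~y) = min(0, 0) = 0
((y \/ ~y) \/ (~y /\ ~y)) = max(0.02, 0) = 0.02
((x -> ((y \/ (y \/ x)) -> y)) -> ((y \/ ~y) \/ (~y /\ ~y))): 0.02 ≤ 0.02, so result = 1
((((y \/ ~y) \/ (~y /\ ~y)) -> (x -> ((y \/ (y \/ x)) -> y))) \/ ((x -> ((y \/ (y \/ x)) -> y)) -> ((y \/ ~y) \/ (~y /\ ~y)))) = max(1, 1) = 1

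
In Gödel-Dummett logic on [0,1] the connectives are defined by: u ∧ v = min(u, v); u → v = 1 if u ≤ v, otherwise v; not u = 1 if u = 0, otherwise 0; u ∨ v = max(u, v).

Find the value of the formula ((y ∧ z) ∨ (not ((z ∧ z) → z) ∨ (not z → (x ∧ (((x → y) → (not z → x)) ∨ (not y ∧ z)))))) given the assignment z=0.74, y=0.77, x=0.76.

1.00

(y ∧ z) = min(0.77, 0.74) = 0.74
(z ∧ z) = min(0.74, 0.74) = 0.74
((z ∧ z) → z): 0.74 ≤ 0.74, so result = 1
not ((z ∧ z) → z): Gödel ¬ of 1 = 0 (operand ≠ 0)
not z: Gödel ¬ of 0.74 = 0 (operand ≠ 0)
(x → y): 0.76 ≤ 0.77, so result = 1
not z: Gödel ¬ of 0.74 = 0 (operand ≠ 0)
(not z → x): 0 ≤ 0.76, so result = 1
((x → y) → (not z → x)): 1 ≤ 1, so result = 1
not y: Gödel ¬ of 0.77 = 0 (operand ≠ 0)
(not y ∧ z) = min(0, 0.74) = 0
(((x → y) → (not z → x)) ∨ (not y ∧ z)) = max(1, 0) = 1
(x ∧ (((x → y) → (not z → x)) ∨ (not y ∧ z))) = min(0.76, 1) = 0.76
(not z → (x ∧ (((x → y) → (not z → x)) ∨ (not y ∧ z)))): 0 ≤ 0.76, so result = 1
(not ((z ∧ z) → z) ∨ (not z → (x ∧ (((x → y) → (not z → x)) ∨ (not y ∧ z))))) = max(0, 1) = 1
((y ∧ z) ∨ (not ((z ∧ z) → z) ∨ (not z → (x ∧ (((x → y) → (not z → x)) ∨ (not y ∧ z)))))) = max(0.74, 1) = 1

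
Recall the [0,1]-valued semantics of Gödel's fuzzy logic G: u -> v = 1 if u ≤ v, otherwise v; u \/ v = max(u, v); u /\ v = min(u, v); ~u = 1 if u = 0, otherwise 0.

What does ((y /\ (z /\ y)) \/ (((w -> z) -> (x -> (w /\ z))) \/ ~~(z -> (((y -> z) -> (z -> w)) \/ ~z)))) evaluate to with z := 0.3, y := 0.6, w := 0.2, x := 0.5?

(z /\ y) = min(0.3, 0.6) = 0.3
(y /\ (z /\ y)) = min(0.6, 0.3) = 0.3
(w -> z): 0.2 ≤ 0.3, so result = 1
(w /\ z) = min(0.2, 0.3) = 0.2
(x -> (w /\ z)): 0.5 > 0.2, so result = 0.2
((w -> z) -> (x -> (w /\ z))): 1 > 0.2, so result = 0.2
(y -> z): 0.6 > 0.3, so result = 0.3
(z -> w): 0.3 > 0.2, so result = 0.2
((y -> z) -> (z -> w)): 0.3 > 0.2, so result = 0.2
~z: Gödel ¬ of 0.3 = 0 (operand ≠ 0)
(((y -> z) -> (z -> w)) \/ ~z) = max(0.2, 0) = 0.2
(z -> (((y -> z) -> (z -> w)) \/ ~z)): 0.3 > 0.2, so result = 0.2
~(z -> (((y -> z) -> (z -> w)) \/ ~z)): Gödel ¬ of 0.2 = 0 (operand ≠ 0)
~~(z -> (((y -> z) -> (z -> w)) \/ ~z)): Gödel ¬ of 0 = 1 (operand is 0)
(((w -> z) -> (x -> (w /\ z))) \/ ~~(z -> (((y -> z) -> (z -> w)) \/ ~z))) = max(0.2, 1) = 1
((y /\ (z /\ y)) \/ (((w -> z) -> (x -> (w /\ z))) \/ ~~(z -> (((y -> z) -> (z -> w)) \/ ~z)))) = max(0.3, 1) = 1

1.00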